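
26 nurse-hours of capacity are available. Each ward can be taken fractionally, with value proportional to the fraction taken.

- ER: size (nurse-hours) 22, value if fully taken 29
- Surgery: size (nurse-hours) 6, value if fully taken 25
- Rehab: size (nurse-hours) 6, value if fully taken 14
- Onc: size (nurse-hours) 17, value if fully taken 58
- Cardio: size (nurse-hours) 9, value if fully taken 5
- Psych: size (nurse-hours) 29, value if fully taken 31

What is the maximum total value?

Best value per unit of size first: Surgery 25/6≈4.17, Onc 58/17≈3.41, Rehab 14/6≈2.33, ER 29/22≈1.32, Psych 31/29≈1.07, Cardio 5/9≈0.556.
Take all of Surgery (6 nurse-hours, value 25) ; 20 nurse-hours left.
Onc: take in full, 17 nurse-hours for value 58 ; 3 left.
Only 3 nurse-hours remain; take 3/6 of Rehab for value 14×3/6 = 7.
Total value = 90.

90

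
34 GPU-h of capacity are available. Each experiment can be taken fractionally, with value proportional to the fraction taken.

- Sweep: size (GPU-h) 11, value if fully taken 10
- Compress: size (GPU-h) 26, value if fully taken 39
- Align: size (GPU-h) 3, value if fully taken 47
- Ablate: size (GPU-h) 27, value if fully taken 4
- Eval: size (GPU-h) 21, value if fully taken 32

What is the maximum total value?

94

Rank by value-to-size ratio: Align 47/3≈15.7, Eval 32/21≈1.52, Compress 39/26≈1.5, Sweep 10/11≈0.909, Ablate 4/27≈0.148.
All 3 GPU-h of Align fit (value 47) — 31 remain.
Eval: take in full, 21 GPU-h for value 32 — 10 left.
10 GPU-h left: a 10/26 share of Compress gives 39×10/26 = 15.
Total value = 94.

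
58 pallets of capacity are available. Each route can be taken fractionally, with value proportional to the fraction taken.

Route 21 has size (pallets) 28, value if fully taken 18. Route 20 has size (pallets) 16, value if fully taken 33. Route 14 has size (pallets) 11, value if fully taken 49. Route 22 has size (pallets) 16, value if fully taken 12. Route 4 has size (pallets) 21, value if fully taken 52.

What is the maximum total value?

Best value per unit of size first: Route 14 49/11≈4.45, Route 4 52/21≈2.48, Route 20 33/16≈2.06, Route 22 12/16≈0.75, Route 21 18/28≈0.643.
All 11 pallets of Route 14 fit (value 49) ; 47 remain.
Take all of Route 4 (21 pallets, value 52) ; 26 pallets left.
Take all of Route 20 (16 pallets, value 33) ; 10 pallets left.
10 pallets left: a 10/16 share of Route 22 gives 12×10/16 = 7.5.
Total value = 141.5.

141.5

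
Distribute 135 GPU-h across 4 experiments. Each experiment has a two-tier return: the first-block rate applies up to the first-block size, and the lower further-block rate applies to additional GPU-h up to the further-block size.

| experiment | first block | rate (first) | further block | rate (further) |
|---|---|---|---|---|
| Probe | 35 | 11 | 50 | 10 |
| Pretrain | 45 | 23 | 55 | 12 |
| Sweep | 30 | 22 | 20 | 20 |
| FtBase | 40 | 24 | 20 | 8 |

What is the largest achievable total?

3055

Order all 8 blocks by rate: FtBase/T1 24 > Pretrain/T1 23 > Sweep/T1 22 > Sweep/T2 20 > Pretrain/T2 12 > Probe/T1 11 > Probe/T2 10 > FtBase/T2 8.
Fill FtBase T1 block (40 at 24) ; 95 left.
Pretrain T1 at 23: fill all 45 ; 50 left.
Sweep T1 at 22: fill all 30 ; 20 left.
Fill Sweep T2 block (20 at 20) ; 0 left.
Total = 24×40 + 23×45 + 22×30 + 20×20 = 3055.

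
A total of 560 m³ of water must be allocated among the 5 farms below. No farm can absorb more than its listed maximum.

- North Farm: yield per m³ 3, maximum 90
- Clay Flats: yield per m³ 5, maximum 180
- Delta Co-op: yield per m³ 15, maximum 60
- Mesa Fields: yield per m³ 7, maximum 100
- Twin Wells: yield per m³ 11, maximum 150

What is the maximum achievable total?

4360

Order the farms by yield per m³: Delta Co-op 15 > Twin Wells 11 > Mesa Fields 7 > Clay Flats 5 > North Farm 3.
Give Delta Co-op 60 to hit its cap of 60 → 500 left.
Twin Wells: +150 to 150 (cap) → 350 left.
Mesa Fields takes 100 to reach its cap of 100 → 250 left.
Clay Flats: +180 to 180 (cap) → 70 left.
North Farm has room for 90 but only 70 remain, so it gets 70.
Total = 3×70 + 5×180 + 15×60 + 7×100 + 11×150 = 4360.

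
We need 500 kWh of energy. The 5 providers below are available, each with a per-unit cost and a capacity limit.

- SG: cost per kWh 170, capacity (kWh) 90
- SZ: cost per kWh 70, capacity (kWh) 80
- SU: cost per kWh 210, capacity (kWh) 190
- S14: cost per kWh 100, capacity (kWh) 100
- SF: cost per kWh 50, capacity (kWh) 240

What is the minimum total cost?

Use providers in increasing cost order.
SF at 50: take all 240 kWh → 260 still needed.
SZ at 70: take all 80 kWh → 180 still needed.
Take 100 from S14 at 100 → need 80 more.
Take 80 from SG at 170 to finish.
SU: unused.
Cost = 240×50 + 80×70 + 100×100 + 80×170 = 41200.

41200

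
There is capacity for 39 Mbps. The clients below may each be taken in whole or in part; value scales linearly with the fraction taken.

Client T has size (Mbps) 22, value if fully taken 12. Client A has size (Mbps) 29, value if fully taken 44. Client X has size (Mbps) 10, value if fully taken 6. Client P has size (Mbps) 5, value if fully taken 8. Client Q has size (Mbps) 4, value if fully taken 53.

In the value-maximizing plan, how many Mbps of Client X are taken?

Rank by value-to-size ratio: Client Q 53/4≈13.2, Client P 8/5≈1.6, Client A 44/29≈1.52, Client X 6/10≈0.6, Client T 12/22≈0.545.
All 4 Mbps of Client Q fit (value 53) — 35 remain.
Client P: take in full, 5 Mbps for value 8 — 30 left.
Client A: take in full, 29 Mbps for value 44 — 1 left.
1 Mbps left: a 1/10 share of Client X gives 6×1/10 = 0.6.

1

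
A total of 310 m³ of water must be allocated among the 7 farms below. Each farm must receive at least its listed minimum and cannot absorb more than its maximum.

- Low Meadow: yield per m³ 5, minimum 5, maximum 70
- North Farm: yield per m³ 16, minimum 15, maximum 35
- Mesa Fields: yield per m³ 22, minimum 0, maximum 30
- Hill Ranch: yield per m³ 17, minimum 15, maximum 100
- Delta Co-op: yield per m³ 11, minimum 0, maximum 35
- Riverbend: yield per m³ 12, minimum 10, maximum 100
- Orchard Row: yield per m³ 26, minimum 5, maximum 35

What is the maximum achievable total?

Meeting every minimum uses 5+15+0+15+0+10+5 = 50 m³, leaving 260.
Rank by yield per m³: Orchard Row 26 > Mesa Fields 22 > Hill Ranch 17 > North Farm 16 > Riverbend 12 > Delta Co-op 11 > Low Meadow 5.
Orchard Row: +30 to 35 (cap) ; 230 left.
Mesa Fields: +30 to 30 (cap) ; 200 left.
Hill Ranch takes 85 more to reach its cap of 100 ; 115 left.
North Farm: +20 to 35 (cap) ; 95 left.
Riverbend: +90 to 100 (cap) ; 5 left.
Delta Co-op has room for 35 more but only 5 remain, so it gets 5.
Total = 5×5 + 16×35 + 22×30 + 17×100 + 11×5 + 12×100 + 26×35 = 5110.

5110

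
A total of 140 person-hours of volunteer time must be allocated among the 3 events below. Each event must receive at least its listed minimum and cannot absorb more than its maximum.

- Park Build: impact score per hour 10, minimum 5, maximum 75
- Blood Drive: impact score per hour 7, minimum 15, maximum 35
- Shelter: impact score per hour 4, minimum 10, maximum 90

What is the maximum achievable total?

1115

Meeting every minimum uses 5+15+10 = 30 person-hours, leaving 110.
Order the events by impact score per hour: Park Build 10 > Blood Drive 7 > Shelter 4.
Give Park Build 70 more to hit its cap of 75 → 40 left.
Give Blood Drive 20 more to hit its cap of 35 → 20 left.
Shelter: +20 (room for 80) → 30. Pool exhausted.
Total = 10×75 + 7×35 + 4×30 = 1115.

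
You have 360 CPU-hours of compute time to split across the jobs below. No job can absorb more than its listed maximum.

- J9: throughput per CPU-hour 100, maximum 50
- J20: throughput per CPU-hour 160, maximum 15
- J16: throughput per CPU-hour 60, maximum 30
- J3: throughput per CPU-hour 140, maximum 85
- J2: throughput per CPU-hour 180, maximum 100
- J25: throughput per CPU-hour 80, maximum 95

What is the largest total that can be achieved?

Highest throughput per CPU-hour first: J2 180 > J20 160 > J3 140 > J9 100 > J25 80 > J16 60.
Give J2 100 to hit its cap of 100 → 260 left.
J20: +15 to 15 (cap) → 245 left.
J3: +85 to 85 (cap) → 160 left.
J9: +50 to 50 (cap) → 110 left.
J25 takes 95 to reach its cap of 95 → 15 left.
Only 15 left; J16 takes them to reach 15.
Total = 100×50 + 160×15 + 60×15 + 140×85 + 180×100 + 80×95 = 45800.

45800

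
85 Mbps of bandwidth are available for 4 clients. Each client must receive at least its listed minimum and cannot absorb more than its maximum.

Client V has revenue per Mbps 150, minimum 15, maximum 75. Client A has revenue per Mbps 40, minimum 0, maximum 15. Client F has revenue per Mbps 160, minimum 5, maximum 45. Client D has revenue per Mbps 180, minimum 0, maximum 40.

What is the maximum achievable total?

14250

Meeting every minimum uses 15+0+5+0 = 20 Mbps, leaving 65.
Rank by revenue per Mbps: Client D 180 > Client F 160 > Client V 150 > Client A 40.
Give Client D 40 more to hit its cap of 40 ; 25 left.
Client F: +25 (room for 40) → 30. Pool exhausted.
Total = 150×15 + 160×30 + 180×40 = 14250.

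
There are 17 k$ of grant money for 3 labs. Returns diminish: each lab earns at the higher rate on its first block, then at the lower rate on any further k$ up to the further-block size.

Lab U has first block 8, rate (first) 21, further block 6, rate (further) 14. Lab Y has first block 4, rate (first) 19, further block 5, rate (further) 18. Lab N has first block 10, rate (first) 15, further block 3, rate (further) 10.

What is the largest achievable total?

Treat each block as its own option and order by rate: Lab U/T1 21 > Lab Y/T1 19 > Lab Y/T2 18 > Lab N/T1 15 > Lab U/T2 14 > Lab N/T2 10.
Lab U T1 at 21: fill all 8 — 9 left.
Fill Lab Y T1 block (4 at 19) — 5 left.
Lab Y T2 at 18: fill all 5 — 0 left.
Total = 21×8 + 19×4 + 18×5 = 334.

334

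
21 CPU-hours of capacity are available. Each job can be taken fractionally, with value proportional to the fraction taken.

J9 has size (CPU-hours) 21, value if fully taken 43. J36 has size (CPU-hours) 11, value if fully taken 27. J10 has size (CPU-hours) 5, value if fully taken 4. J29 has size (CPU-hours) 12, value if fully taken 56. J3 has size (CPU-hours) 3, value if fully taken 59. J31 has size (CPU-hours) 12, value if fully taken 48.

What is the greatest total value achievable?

139

Rank by value-to-size ratio: J3 59/3≈19.7, J29 56/12≈4.67, J31 48/12≈4, J36 27/11≈2.45, J9 43/21≈2.05, J10 4/5≈0.8.
Take all of J3 (3 CPU-hours, value 59) → 18 CPU-hours left.
All 12 CPU-hours of J29 fit (value 56) → 6 remain.
Only 6 CPU-hours remain; take 6/12 of J31 for value 48×6/12 = 24.
Total value = 139.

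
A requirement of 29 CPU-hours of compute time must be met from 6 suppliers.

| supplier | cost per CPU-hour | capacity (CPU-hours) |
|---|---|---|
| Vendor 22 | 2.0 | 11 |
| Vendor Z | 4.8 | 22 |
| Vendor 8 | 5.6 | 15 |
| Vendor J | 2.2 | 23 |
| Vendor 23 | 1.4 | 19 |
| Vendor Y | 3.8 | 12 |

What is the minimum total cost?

46.6

Fill from the cheapest supplier first.
Take 19 from Vendor 23 at 1.4 — need 10 more.
Vendor 22 at 2.0: take 10 of its 11 — requirement met.
Vendor J, Vendor Y, Vendor Z, Vendor 8: unused.
Cost = 19×1.4 + 10×2.0 = 46.6.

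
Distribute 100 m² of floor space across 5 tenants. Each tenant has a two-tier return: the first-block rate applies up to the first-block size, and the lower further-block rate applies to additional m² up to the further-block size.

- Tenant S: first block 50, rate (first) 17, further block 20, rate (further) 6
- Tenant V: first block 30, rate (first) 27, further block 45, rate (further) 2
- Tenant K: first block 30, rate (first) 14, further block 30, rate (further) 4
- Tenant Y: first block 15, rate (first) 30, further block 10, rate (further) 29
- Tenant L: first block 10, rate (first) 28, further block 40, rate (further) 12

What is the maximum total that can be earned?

Treat each block as its own option and order by rate: Tenant Y/tier1 30 > Tenant Y/tier2 29 > Tenant L/tier1 28 > Tenant V/tier1 27 > Tenant S/tier1 17 > Tenant K/tier1 14 > Tenant L/tier2 12 > Tenant S/tier2 6 > Tenant K/tier2 4 > Tenant V/tier2 2.
Tenant Y/tier1 (30): +15 → 85 left.
Tenant Y/tier2 (29): +10 → 75 left.
Tenant L tier1 at 28: fill all 10 → 65 left.
Fill Tenant V tier1 block (30 at 27) → 35 left.
35 remain; put them into Tenant S tier1 at 17.
Total = 30×15 + 29×10 + 28×10 + 27×30 + 17×35 = 2425.

2425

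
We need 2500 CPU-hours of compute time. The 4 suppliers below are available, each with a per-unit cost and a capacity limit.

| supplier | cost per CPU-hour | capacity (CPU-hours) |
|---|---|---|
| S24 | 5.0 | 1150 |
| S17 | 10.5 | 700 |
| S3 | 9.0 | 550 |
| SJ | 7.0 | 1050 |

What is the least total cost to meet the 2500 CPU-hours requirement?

15800

Cheapest first:
S24 at 5.0: take all 1150 CPU-hours — 1350 still needed.
Take 1050 from SJ at 7.0 — need 300 more.
S3 at 9.0: take 300 of its 550 — requirement met.
S17: unused.
Cost = 1150×5.0 + 1050×7.0 + 300×9.0 = 15800.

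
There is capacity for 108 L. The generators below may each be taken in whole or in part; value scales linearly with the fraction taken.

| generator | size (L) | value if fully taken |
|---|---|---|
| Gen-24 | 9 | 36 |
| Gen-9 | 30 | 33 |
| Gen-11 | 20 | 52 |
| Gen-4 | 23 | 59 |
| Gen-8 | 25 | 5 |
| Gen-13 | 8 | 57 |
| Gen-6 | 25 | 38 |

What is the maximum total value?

267.3

Sort by value density: Gen-13 57/8≈7.12, Gen-24 36/9≈4, Gen-11 52/20≈2.6, Gen-4 59/23≈2.57, Gen-6 38/25≈1.52, Gen-9 33/30≈1.1, Gen-8 5/25≈0.2.
Take all of Gen-13 (8 L, value 57) → 100 L left.
All 9 L of Gen-24 fit (value 36) → 91 remain.
All 20 L of Gen-11 fit (value 52) → 71 remain.
Take all of Gen-4 (23 L, value 59) → 48 L left.
All 25 L of Gen-6 fit (value 38) → 23 remain.
Fill the last 23 L with part of Gen-9: 23/30 of it earns 25.3.
Total value = 267.3.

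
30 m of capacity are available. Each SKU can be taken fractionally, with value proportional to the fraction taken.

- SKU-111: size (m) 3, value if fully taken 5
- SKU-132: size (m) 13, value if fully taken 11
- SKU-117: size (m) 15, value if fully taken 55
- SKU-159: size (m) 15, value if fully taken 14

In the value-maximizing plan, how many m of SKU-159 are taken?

Best value per unit of size first: SKU-117 55/15≈3.67, SKU-111 5/3≈1.67, SKU-159 14/15≈0.933, SKU-132 11/13≈0.846.
SKU-117: take in full, 15 m for value 55 → 15 left.
Take all of SKU-111 (3 m, value 5) → 12 m left.
Only 12 m remain; take 12/15 of SKU-159 for value 14×12/15 = 11.2.

12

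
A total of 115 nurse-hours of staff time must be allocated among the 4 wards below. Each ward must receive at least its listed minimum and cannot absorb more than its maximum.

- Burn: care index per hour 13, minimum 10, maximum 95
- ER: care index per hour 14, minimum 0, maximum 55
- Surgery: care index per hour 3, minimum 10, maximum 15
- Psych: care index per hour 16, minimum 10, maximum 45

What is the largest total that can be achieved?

1580

Meeting every minimum uses 10+0+10+10 = 30 nurse-hours, leaving 85.
Highest care index per hour first: Psych 16 > ER 14 > Burn 13 > Surgery 3.
Psych: +35 to 45 (cap) → 50 left.
ER: +50 (room for 55) → 50. Pool exhausted.
Total = 13×10 + 14×50 + 3×10 + 16×45 = 1580.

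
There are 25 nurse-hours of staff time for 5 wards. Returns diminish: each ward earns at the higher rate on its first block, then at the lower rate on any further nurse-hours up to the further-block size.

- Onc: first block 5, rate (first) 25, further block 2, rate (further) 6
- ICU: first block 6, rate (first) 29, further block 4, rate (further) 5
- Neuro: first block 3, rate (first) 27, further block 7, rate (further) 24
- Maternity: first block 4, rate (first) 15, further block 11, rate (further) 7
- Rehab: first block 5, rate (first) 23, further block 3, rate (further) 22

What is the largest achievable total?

640

Treat each block as its own option and order by rate: ICU/first 29 > Neuro/first 27 > Onc/first 25 > Neuro/second 24 > Rehab/first 23 > Rehab/second 22 > Maternity/first 15 > Maternity/second 7 > Onc/second 6 > ICU/second 5.
ICU first at 29: fill all 6 ; 19 left.
Neuro first at 27: fill all 3 ; 16 left.
Fill Onc first block (5 at 25) ; 11 left.
Neuro/second (24): +7 ; 4 left.
Rehab first at 23: only 4 left, fill 4.
Total = 29×6 + 27×3 + 25×5 + 24×7 + 23×4 = 640.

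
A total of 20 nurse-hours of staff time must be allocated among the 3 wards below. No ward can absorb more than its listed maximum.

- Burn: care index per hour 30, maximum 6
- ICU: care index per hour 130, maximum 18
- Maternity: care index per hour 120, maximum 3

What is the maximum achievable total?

Order the wards by care index per hour: ICU 130 > Maternity 120 > Burn 30.
ICU: +18 to 18 (cap) — 2 left.
Only 2 left; Maternity takes them to reach 2.
Total = 130×18 + 120×2 = 2580.

2580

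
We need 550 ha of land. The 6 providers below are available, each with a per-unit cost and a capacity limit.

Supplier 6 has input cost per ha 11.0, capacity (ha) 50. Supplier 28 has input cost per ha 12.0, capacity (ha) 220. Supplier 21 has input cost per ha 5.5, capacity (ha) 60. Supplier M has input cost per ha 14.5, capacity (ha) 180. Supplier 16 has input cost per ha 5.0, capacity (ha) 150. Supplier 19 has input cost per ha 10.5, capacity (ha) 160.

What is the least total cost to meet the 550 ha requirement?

Cheapest first:
Supplier 16 (5.0): use full 150 — 400 ha to go.
Supplier 21 (5.5): use full 60 — 340 ha to go.
Take 160 from Supplier 19 at 10.5 — need 180 more.
Take 50 from Supplier 6 at 11.0 — need 130 more.
Take 130 from Supplier 28 at 12.0 to finish.
Supplier M: unused.
Cost = 150×5.0 + 60×5.5 + 160×10.5 + 50×11.0 + 130×12.0 = 4870.

4870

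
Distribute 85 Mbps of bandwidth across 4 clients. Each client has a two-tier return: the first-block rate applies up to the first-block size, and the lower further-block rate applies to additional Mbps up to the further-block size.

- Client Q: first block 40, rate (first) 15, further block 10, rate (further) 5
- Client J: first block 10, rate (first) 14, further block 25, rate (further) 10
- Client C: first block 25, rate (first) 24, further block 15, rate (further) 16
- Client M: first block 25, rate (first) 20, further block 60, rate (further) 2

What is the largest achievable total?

1640

Order all 8 blocks by rate: Client C/first 24 > Client M/first 20 > Client C/second 16 > Client Q/first 15 > Client J/first 14 > Client J/second 10 > Client Q/second 5 > Client M/second 2.
Fill Client C first block (25 at 24) → 60 left.
Client M first at 20: fill all 25 → 35 left.
Client C/second (16): +15 → 20 left.
Client Q/first: +20 of 40 at 15; pool empty.
Total = 24×25 + 20×25 + 16×15 + 15×20 = 1640.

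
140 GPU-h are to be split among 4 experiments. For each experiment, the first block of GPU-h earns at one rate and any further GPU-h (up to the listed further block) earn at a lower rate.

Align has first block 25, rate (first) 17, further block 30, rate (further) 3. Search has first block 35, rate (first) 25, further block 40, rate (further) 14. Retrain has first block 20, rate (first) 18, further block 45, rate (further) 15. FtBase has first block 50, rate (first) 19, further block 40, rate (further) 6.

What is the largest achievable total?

2760

Order all 8 blocks by rate: Search/first 25 > FtBase/first 19 > Retrain/first 18 > Align/first 17 > Retrain/second 15 > Search/second 14 > FtBase/second 6 > Align/second 3.
Search first at 25: fill all 35 — 105 left.
FtBase first at 19: fill all 50 — 55 left.
Fill Retrain first block (20 at 18) — 35 left.
Fill Align first block (25 at 17) — 10 left.
Retrain/second: +10 of 45 at 15; pool empty.
Total = 25×35 + 19×50 + 18×20 + 17×25 + 15×10 = 2760.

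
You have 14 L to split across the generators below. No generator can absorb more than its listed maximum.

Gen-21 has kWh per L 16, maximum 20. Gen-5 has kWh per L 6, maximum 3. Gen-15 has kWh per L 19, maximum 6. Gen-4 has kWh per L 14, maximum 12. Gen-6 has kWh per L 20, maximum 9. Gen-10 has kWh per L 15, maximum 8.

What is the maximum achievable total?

Highest kWh per L first: Gen-6 20 > Gen-15 19 > Gen-21 16 > Gen-10 15 > Gen-4 14 > Gen-5 6.
Gen-6: +9 to 9 (cap) ; 5 left.
Gen-15 has room for 6 but only 5 remain, so it gets 5.
Total = 19×5 + 20×9 = 275.

275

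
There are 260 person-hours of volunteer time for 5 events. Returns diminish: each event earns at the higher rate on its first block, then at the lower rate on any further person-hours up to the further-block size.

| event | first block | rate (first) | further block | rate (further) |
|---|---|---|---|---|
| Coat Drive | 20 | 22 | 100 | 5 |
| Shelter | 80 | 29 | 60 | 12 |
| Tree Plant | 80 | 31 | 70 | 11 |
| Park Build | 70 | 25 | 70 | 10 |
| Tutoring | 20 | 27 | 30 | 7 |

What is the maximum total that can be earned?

7310

Order all 10 blocks by rate: Tree Plant/T1 31 > Shelter/T1 29 > Tutoring/T1 27 > Park Build/T1 25 > Coat Drive/T1 22 > Shelter/T2 12 > Tree Plant/T2 11 > Park Build/T2 10 > Tutoring/T2 7 > Coat Drive/T2 5.
Tree Plant/T1 (31): +80 → 180 left.
Shelter T1 at 29: fill all 80 → 100 left.
Tutoring T1 at 27: fill all 20 → 80 left.
Park Build/T1 (25): +70 → 10 left.
Coat Drive T1 at 22: only 10 left, fill 10.
Total = 31×80 + 29×80 + 27×20 + 25×70 + 22×10 = 7310.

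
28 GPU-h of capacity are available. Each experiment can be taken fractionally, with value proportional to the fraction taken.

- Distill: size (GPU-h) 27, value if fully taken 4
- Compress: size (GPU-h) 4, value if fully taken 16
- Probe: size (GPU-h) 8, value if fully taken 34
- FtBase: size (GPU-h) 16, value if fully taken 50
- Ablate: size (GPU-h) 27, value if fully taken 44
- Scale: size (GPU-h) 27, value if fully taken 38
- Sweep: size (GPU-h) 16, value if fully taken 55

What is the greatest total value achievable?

Rank by value-to-size ratio: Probe 34/8≈4.25, Compress 16/4≈4, Sweep 55/16≈3.44, FtBase 50/16≈3.12, Ablate 44/27≈1.63, Scale 38/27≈1.41, Distill 4/27≈0.148.
Take all of Probe (8 GPU-h, value 34) → 20 GPU-h left.
Compress: take in full, 4 GPU-h for value 16 → 16 left.
Take all of Sweep (16 GPU-h, value 55) → 0 GPU-h left.
Total value = 105.

105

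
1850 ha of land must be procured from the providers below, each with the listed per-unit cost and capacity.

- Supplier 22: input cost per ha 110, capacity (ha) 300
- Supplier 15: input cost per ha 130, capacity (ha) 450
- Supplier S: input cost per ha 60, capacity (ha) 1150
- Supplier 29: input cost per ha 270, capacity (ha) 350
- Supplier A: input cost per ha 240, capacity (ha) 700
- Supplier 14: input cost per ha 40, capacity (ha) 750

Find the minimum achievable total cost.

96000

Use providers in increasing cost order.
Take 750 from Supplier 14 at 40 ; need 1100 more.
Take 1100 from Supplier S at 60 to finish.
Supplier 22, Supplier 15, Supplier A, Supplier 29: unused.
Cost = 750×40 + 1100×60 = 96000.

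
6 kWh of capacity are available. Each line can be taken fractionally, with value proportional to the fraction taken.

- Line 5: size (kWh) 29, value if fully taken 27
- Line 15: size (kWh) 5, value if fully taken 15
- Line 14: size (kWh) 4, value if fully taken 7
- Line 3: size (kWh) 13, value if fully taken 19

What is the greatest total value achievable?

Sort by value density: Line 15 15/5≈3, Line 14 7/4≈1.75, Line 3 19/13≈1.46, Line 5 27/29≈0.931.
All 5 kWh of Line 15 fit (value 15) ; 1 remain.
Only 1 kWh remain; take 1/4 of Line 14 for value 7×1/4 = 1.75.
Total value = 16.75.

16.75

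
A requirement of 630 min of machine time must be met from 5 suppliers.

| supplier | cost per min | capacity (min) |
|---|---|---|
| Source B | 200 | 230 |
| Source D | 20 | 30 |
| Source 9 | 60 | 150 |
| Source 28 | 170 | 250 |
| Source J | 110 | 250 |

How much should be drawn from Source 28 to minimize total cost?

200

Cheapest first:
Take 30 from Source D at 20 — need 600 more.
Source 9 at 60: take all 150 min — 450 still needed.
Take 250 from Source J at 110 — need 200 more.
Take 200 from Source 28 at 170 to finish.
Source B: unused.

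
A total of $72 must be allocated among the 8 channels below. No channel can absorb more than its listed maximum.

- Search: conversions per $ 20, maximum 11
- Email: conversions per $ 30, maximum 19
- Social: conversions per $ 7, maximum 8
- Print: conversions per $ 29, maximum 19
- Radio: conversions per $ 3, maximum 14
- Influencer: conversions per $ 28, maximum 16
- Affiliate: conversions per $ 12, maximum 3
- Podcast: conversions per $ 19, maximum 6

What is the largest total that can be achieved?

1915

Order the channels by conversions per $: Email 30 > Print 29 > Influencer 28 > Search 20 > Podcast 19 > Affiliate 12 > Social 7 > Radio 3.
Give Email 19 to hit its cap of 19 ; 53 left.
Give Print 19 to hit its cap of 19 ; 34 left.
Give Influencer 16 to hit its cap of 16 ; 18 left.
Search takes 11 to reach its cap of 11 ; 7 left.
Give Podcast 6 to hit its cap of 6 ; 1 left.
Only 1 left; Affiliate takes them to reach 1.
Total = 20×11 + 30×19 + 29×19 + 28×16 + 12×1 + 19×6 = 1915.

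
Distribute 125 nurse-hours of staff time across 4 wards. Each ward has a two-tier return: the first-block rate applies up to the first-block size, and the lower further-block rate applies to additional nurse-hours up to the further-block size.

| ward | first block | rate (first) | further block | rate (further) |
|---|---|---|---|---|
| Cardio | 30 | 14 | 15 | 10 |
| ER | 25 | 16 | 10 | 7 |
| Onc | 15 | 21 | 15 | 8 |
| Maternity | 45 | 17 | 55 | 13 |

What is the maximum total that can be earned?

2030

Treat each block as its own option and order by rate: Onc/tier1 21 > Maternity/tier1 17 > ER/tier1 16 > Cardio/tier1 14 > Maternity/tier2 13 > Cardio/tier2 10 > Onc/tier2 8 > ER/tier2 7.
Onc tier1 at 21: fill all 15 → 110 left.
Maternity tier1 at 17: fill all 45 → 65 left.
ER/tier1 (16): +25 → 40 left.
Cardio/tier1 (14): +30 → 10 left.
10 remain; put them into Maternity tier2 at 13.
Total = 21×15 + 17×45 + 16×25 + 14×30 + 13×10 = 2030.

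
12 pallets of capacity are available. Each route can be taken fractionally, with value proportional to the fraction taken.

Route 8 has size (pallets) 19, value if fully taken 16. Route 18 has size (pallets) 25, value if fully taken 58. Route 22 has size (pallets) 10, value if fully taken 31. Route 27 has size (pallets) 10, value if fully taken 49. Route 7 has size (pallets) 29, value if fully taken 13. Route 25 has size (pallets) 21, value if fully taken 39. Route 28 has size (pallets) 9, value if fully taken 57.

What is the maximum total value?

71.7

Best value per unit of size first: Route 28 57/9≈6.33, Route 27 49/10≈4.9, Route 22 31/10≈3.1, Route 18 58/25≈2.32, Route 25 39/21≈1.86, Route 8 16/19≈0.842, Route 7 13/29≈0.448.
Take all of Route 28 (9 pallets, value 57) — 3 pallets left.
Fill the last 3 pallets with part of Route 27: 3/10 of it earns 14.7.
Total value = 71.7.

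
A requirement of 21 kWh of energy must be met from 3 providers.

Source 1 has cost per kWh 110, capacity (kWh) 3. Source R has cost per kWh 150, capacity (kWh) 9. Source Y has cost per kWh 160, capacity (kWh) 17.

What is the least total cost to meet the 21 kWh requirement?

3120

Cheapest first:
Take 3 from Source 1 at 110 → need 18 more.
Source R (150): use full 9 → 9 kWh to go.
Source Y at 160: take 9 of its 17 → requirement met.
Cost = 3×110 + 9×150 + 9×160 = 3120.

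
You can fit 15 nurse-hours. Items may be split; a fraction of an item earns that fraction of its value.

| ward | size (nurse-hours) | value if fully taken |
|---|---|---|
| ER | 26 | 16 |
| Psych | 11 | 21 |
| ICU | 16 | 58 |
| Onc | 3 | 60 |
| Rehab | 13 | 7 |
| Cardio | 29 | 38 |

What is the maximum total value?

Sort by value density: Onc 60/3≈20, ICU 58/16≈3.62, Psych 21/11≈1.91, Cardio 38/29≈1.31, ER 16/26≈0.615, Rehab 7/13≈0.538.
Take all of Onc (3 nurse-hours, value 60) → 12 nurse-hours left.
Only 12 nurse-hours remain; take 12/16 of ICU for value 58×12/16 = 43.5.
Total value = 103.5.

103.5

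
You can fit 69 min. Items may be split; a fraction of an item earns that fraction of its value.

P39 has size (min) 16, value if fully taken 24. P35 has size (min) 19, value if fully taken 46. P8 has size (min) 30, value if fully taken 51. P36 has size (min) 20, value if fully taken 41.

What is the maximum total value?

138

Sort by value density: P35 46/19≈2.42, P36 41/20≈2.05, P8 51/30≈1.7, P39 24/16≈1.5.
All 19 min of P35 fit (value 46) → 50 remain.
Take all of P36 (20 min, value 41) → 30 min left.
P8: take in full, 30 min for value 51 → 0 left.
Total value = 138.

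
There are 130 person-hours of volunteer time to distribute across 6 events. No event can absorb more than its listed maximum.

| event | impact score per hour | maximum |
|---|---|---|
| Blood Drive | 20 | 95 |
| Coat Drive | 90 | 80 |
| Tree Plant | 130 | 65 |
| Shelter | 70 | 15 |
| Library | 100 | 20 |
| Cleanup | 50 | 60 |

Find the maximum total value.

Order the events by impact score per hour: Tree Plant 130 > Library 100 > Coat Drive 90 > Shelter 70 > Cleanup 50 > Blood Drive 20.
Tree Plant takes 65 to reach its cap of 65 — 65 left.
Library takes 20 to reach its cap of 20 — 45 left.
Coat Drive: +45 (room for 80) → 45. Pool exhausted.
Total = 90×45 + 130×65 + 100×20 = 14500.

14500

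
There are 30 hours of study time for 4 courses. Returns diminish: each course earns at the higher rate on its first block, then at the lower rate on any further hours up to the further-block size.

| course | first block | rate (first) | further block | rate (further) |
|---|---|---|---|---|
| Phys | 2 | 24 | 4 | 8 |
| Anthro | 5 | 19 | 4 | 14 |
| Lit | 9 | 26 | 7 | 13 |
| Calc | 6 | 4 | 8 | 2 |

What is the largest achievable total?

548

Rank every tier by rate: Lit/first 26 > Phys/first 24 > Anthro/first 19 > Anthro/second 14 > Lit/second 13 > Phys/second 8 > Calc/first 4 > Calc/second 2.
Fill Lit first block (9 at 26) ; 21 left.
Phys first at 24: fill all 2 ; 19 left.
Fill Anthro first block (5 at 19) ; 14 left.
Fill Anthro second block (4 at 14) ; 10 left.
Lit second at 13: fill all 7 ; 3 left.
Phys second at 8: only 3 left, fill 3.
Total = 26×9 + 24×2 + 19×5 + 14×4 + 13×7 + 8×3 = 548.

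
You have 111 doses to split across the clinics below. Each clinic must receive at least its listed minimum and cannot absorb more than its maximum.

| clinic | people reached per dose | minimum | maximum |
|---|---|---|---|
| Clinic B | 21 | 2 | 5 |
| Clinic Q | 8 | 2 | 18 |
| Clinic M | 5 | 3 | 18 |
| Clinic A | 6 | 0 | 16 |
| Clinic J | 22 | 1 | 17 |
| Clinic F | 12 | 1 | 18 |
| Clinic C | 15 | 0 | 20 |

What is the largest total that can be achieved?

1320

Meeting every minimum uses 2+2+3+0+1+1+0 = 9 doses, leaving 102.
Highest people reached per dose first: Clinic J 22 > Clinic B 21 > Clinic C 15 > Clinic F 12 > Clinic Q 8 > Clinic A 6 > Clinic M 5.
Give Clinic J 16 more to hit its cap of 17 ; 86 left.
Clinic B takes 3 more to reach its cap of 5 ; 83 left.
Give Clinic C 20 more to hit its cap of 20 ; 63 left.
Clinic F takes 17 more to reach its cap of 18 ; 46 left.
Clinic Q takes 16 more to reach its cap of 18 ; 30 left.
Give Clinic A 16 more to hit its cap of 16 ; 14 left.
Clinic M has room for 15 more but only 14 remain, so it gets 17.
Total = 21×5 + 8×18 + 5×17 + 6×16 + 22×17 + 12×18 + 15×20 = 1320.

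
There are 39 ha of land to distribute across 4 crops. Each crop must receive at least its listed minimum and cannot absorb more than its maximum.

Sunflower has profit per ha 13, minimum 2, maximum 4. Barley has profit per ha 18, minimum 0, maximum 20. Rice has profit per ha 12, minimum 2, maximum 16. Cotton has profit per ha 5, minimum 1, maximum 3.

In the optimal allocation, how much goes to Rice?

Meeting every minimum uses 2+0+2+1 = 5 ha, leaving 34.
Order the crops by profit per ha: Barley 18 > Sunflower 13 > Rice 12 > Cotton 5.
Barley takes 20 more to reach its cap of 20 → 14 left.
Sunflower: +2 to 4 (cap) → 12 left.
Rice: +12 (room for 14) → 14. Pool exhausted.

14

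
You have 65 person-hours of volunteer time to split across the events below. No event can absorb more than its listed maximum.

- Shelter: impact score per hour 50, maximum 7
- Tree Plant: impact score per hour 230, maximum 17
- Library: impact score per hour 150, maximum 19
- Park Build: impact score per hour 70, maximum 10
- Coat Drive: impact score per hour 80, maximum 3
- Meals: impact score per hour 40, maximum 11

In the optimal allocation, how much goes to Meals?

Highest impact score per hour first: Tree Plant 230 > Library 150 > Coat Drive 80 > Park Build 70 > Shelter 50 > Meals 40.
Tree Plant: +17 to 17 (cap) → 48 left.
Give Library 19 to hit its cap of 19 → 29 left.
Give Coat Drive 3 to hit its cap of 3 → 26 left.
Park Build: +10 to 10 (cap) → 16 left.
Give Shelter 7 to hit its cap of 7 → 9 left.
Meals: +9 (room for 11) → 9. Pool exhausted.

9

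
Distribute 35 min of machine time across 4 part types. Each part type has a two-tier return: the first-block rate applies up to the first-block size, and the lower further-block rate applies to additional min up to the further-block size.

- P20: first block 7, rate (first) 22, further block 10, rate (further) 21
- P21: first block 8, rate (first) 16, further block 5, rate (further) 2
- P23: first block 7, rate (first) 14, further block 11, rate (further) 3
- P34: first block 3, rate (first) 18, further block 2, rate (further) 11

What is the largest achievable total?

644

Rank every tier by rate: P20/tier1 22 > P20/tier2 21 > P34/tier1 18 > P21/tier1 16 > P23/tier1 14 > P34/tier2 11 > P23/tier2 3 > P21/tier2 2.
P20/tier1 (22): +7 — 28 left.
Fill P20 tier2 block (10 at 21) — 18 left.
P34 tier1 at 18: fill all 3 — 15 left.
P21/tier1 (16): +8 — 7 left.
Fill P23 tier1 block (7 at 14) — 0 left.
Total = 22×7 + 21×10 + 18×3 + 16×8 + 14×7 = 644.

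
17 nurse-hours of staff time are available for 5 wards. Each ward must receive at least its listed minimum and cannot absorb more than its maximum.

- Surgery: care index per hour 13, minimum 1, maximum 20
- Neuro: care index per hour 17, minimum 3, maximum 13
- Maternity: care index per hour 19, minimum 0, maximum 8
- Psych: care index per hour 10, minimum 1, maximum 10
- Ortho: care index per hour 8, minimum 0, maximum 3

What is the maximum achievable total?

294

Meeting every minimum uses 1+3+0+1+0 = 5 nurse-hours, leaving 12.
Highest care index per hour first: Maternity 19 > Neuro 17 > Surgery 13 > Psych 10 > Ortho 8.
Give Maternity 8 more to hit its cap of 8 → 4 left.
Neuro has room for 10 more but only 4 remain, so it gets 7.
Total = 13×1 + 17×7 + 19×8 + 10×1 = 294.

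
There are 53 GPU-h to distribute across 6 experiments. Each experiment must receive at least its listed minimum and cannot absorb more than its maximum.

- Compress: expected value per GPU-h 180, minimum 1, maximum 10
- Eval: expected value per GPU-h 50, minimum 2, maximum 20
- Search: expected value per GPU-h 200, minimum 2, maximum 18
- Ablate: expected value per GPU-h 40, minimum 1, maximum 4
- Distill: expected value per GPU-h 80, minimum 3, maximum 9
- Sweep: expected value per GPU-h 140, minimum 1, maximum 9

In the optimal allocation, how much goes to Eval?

Meeting every minimum uses 1+2+2+1+3+1 = 10 GPU-h, leaving 43.
Order the experiments by expected value per GPU-h: Search 200 > Compress 180 > Sweep 140 > Distill 80 > Eval 50 > Ablate 40.
Search: +16 to 18 (cap) → 27 left.
Give Compress 9 more to hit its cap of 10 → 18 left.
Give Sweep 8 more to hit its cap of 9 → 10 left.
Distill: +6 to 9 (cap) → 4 left.
Eval: +4 (room for 18) → 6. Pool exhausted.

6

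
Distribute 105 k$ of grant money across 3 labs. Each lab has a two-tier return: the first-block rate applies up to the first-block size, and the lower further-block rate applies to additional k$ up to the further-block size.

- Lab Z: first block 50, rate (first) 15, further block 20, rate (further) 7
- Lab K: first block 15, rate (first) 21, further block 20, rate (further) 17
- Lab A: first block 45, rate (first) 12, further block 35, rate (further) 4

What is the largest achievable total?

Order all 6 blocks by rate: Lab K/tier1 21 > Lab K/tier2 17 > Lab Z/tier1 15 > Lab A/tier1 12 > Lab Z/tier2 7 > Lab A/tier2 4.
Lab K tier1 at 21: fill all 15 ; 90 left.
Fill Lab K tier2 block (20 at 17) ; 70 left.
Lab Z tier1 at 15: fill all 50 ; 20 left.
20 remain; put them into Lab A tier1 at 12.
Total = 21×15 + 17×20 + 15×50 + 12×20 = 1645.

1645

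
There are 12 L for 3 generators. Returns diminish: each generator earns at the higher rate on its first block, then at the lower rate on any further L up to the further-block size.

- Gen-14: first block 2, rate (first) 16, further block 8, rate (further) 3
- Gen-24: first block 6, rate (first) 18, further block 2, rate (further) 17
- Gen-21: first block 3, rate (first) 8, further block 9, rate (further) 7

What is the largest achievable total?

Order all 6 blocks by rate: Gen-24/first 18 > Gen-24/second 17 > Gen-14/first 16 > Gen-21/first 8 > Gen-21/second 7 > Gen-14/second 3.
Gen-24 first at 18: fill all 6 — 6 left.
Gen-24 second at 17: fill all 2 — 4 left.
Gen-14/first (16): +2 — 2 left.
Gen-21/first: +2 of 3 at 8; pool empty.
Total = 18×6 + 17×2 + 16×2 + 8×2 = 190.

190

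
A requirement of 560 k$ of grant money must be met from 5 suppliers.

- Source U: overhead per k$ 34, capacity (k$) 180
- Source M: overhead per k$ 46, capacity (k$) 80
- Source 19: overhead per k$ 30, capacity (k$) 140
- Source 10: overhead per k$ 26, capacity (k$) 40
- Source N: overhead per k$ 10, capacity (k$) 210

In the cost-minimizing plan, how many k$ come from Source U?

170

Cheapest first:
Source N (10): use full 210 ; 350 k$ to go.
Take 40 from Source 10 at 26 ; need 310 more.
Source 19 at 30: take all 140 k$ ; 170 still needed.
Source U (34): take the remaining 170 ; done.
Source M: unused.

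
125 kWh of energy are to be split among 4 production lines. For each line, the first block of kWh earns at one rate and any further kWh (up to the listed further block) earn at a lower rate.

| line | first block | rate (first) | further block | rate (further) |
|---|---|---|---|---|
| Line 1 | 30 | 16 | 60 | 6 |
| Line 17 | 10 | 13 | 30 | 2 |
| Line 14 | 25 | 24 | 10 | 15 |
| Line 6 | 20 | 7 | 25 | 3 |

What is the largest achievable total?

Treat each block as its own option and order by rate: Line 14/first 24 > Line 1/first 16 > Line 14/second 15 > Line 17/first 13 > Line 6/first 7 > Line 1/second 6 > Line 6/second 3 > Line 17/second 2.
Line 14 first at 24: fill all 25 — 100 left.
Fill Line 1 first block (30 at 16) — 70 left.
Fill Line 14 second block (10 at 15) — 60 left.
Line 17/first (13): +10 — 50 left.
Line 6/first (7): +20 — 30 left.
Line 1/second: +30 of 60 at 6; pool empty.
Total = 24×25 + 16×30 + 15×10 + 13×10 + 7×20 + 6×30 = 1680.

1680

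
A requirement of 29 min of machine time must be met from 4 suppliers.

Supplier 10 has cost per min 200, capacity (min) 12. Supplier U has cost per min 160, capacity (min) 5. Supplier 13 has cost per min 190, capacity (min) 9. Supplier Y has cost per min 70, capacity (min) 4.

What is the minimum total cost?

4990

Use suppliers in increasing cost order.
Supplier Y (70): use full 4 → 25 min to go.
Supplier U (160): use full 5 → 20 min to go.
Take 9 from Supplier 13 at 190 → need 11 more.
Supplier 10 (200): take the remaining 11 → done.
Cost = 4×70 + 5×160 + 9×190 + 11×200 = 4990.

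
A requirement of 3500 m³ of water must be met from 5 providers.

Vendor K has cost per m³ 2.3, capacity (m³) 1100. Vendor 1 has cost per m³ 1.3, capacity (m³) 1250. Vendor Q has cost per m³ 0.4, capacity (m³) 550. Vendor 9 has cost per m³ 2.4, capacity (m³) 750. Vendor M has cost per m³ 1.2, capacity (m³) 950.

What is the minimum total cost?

Cheapest first:
Vendor Q (0.4): use full 550 → 2950 m³ to go.
Take 950 from Vendor M at 1.2 → need 2000 more.
Take 1250 from Vendor 1 at 1.3 → need 750 more.
Vendor K (2.3): take the remaining 750 → done.
Vendor 9: unused.
Cost = 550×0.4 + 950×1.2 + 1250×1.3 + 750×2.3 = 4710.

4710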